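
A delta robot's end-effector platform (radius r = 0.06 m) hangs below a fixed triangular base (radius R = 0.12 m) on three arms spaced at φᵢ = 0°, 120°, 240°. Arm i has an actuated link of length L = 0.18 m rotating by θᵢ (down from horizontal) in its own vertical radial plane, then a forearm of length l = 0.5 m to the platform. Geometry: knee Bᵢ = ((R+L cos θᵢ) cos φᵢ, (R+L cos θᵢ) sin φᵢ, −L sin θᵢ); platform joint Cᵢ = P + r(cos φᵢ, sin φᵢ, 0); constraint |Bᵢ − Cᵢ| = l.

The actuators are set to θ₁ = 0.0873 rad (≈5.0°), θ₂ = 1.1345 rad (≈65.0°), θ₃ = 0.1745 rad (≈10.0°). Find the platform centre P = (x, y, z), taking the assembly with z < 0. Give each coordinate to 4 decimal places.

arm 1 at φ=0.0°: e+L cos θ1 = 0.2393;  centre 1 = (0.2393, 0.0000, -0.0157)
centre 2 = (0.1361·cos120.0°, 0.1361·sin120.0°, -0.1631) = (-0.0680, 0.1178, -0.1631)
φ3=240.0°: virtual centre (-0.1186, -0.2055, -0.0313), radius l
subtract pairs → two planes through P
linear system: -0.6147x+0.2357y = -0.0124−-0.2949z; -0.7159x+-0.4110y = -0.0002−-0.0311z
det = 0.4213;  x = 0.0122+-0.3050z,  y = -0.0207+0.4557z
into |P−centre ₁|² = l²: 1.3007z² + 0.1511z + -0.1978 = 0;  Δ = 1.0517;  z = -0.4523 or 0.3362 → z<0 root = -0.4523
x = 0.1502, y = -0.2268

(0.1502, -0.2268, -0.4523)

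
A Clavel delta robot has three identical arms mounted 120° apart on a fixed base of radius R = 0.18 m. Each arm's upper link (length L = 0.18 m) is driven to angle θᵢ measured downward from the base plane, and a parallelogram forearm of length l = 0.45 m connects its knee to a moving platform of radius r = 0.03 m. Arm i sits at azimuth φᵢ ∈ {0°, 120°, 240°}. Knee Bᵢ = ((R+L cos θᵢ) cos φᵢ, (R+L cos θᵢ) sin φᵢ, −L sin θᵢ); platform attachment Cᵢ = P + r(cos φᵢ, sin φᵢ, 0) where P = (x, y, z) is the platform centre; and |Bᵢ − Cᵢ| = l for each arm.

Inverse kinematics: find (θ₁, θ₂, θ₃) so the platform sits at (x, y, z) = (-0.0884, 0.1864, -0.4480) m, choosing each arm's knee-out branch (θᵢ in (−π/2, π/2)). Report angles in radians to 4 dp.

θ₁ = 1.2216, θ₂ = 0.0871, θ₃ = 1.3086

φ1=0.0° → target in arm frame (-0.0884, 0.1864)
  A=0.2384, B=-0.4480, C=(l²−L²−A²−y'²−z²)/(2L)=-0.3394
  θ1 = atan2(B,A) + arccos(C/0.5075) = 1.2216
rotate P by −φ2: (0.2056, -0.0166, -0.4480)
  A=-0.0556, B=-0.4480, C=(l²−L²−A²−y'²−z²)/(2L)=-0.0944
  γ=atan2(-0.4480,-0.0556)=-1.6943;  ψ=arccos(-0.2091)=1.7814;  θ2=γ+ψ≈0.0871
rotate P by −φ3: (-0.1172, -0.1698, -0.4480)
  A=0.2672, B=-0.4480, C=(l²−L²−A²−y'²−z²)/(2L)=-0.3634
  θ3 = atan2(B,A) + arccos(C/0.5216) = 1.3086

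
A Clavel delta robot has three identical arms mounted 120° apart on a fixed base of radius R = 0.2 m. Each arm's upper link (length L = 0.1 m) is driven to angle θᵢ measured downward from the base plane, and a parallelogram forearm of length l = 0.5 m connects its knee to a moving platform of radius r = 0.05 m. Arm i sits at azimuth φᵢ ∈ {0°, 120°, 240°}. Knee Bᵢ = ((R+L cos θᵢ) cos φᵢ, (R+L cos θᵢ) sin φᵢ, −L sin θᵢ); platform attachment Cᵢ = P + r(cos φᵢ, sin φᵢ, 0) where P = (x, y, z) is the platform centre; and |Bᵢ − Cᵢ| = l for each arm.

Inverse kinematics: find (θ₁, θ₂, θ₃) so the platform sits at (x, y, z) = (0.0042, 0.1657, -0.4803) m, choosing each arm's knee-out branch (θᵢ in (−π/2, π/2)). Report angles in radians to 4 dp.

arm 1 (φ=0.0°): x'=0.0042, y'=0.1657
  e−x'=0.1458;  (l²−L²−(e−x')²−y'²−z²)/2L = -0.1970
  γ=atan2(-0.4803,0.1458)=-1.2761;  ψ=arccos(-0.3925)=1.9741;  θ1=γ+ψ≈0.6981
φ2=120.0° → target in arm frame (0.1414, -0.0865)
  A cos θ + B sin θ = C:  0.0086·cos θ + -0.4803·sin θ = 0.0088
  γ=atan2(-0.4803,0.0086)=-1.5529;  ψ=arccos(0.0183)=1.5525;  θ2=γ+ψ≈-0.0004
arm 3 (φ=240.0°): x'=-0.1456, y'=-0.0792
  e−x'=0.2956;  (l²−L²−(e−x')²−y'²−z²)/2L = -0.4217
  θ3 = atan2(B,A) + arccos(C/0.5640) = 1.3964

θ₁ = 0.6981, θ₂ = -0.0004, θ₃ = 1.3964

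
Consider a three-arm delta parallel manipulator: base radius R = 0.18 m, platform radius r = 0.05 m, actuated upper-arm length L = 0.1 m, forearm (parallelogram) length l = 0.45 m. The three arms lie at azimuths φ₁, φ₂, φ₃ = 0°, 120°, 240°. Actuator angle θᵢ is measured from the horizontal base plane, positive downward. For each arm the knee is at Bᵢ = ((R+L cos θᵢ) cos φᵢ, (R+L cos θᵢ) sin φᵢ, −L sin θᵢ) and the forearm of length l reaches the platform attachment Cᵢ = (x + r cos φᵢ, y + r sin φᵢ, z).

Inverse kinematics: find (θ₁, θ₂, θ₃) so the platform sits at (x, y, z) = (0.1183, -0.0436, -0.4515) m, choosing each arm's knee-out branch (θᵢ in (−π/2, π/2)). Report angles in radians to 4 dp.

φ1=0.0° → target in arm frame (0.1183, -0.0436)
  A cos θ + B sin θ = C:  0.0117·cos θ + -0.4515·sin θ = -0.0670
  √(A²+B²)=0.4517;  θ1 = -1.5449+1.7196 ≈ 0.1747
arm 2 (φ=120.0°): x'=-0.0969, y'=-0.0807
  A cos θ + B sin θ = C:  0.2269·cos θ + -0.4515·sin θ = -0.3467
  √(A²+B²)=0.5053;  θ2 = -1.1051+2.3270 ≈ 1.2219
rotate P by −φ3: (-0.0214, 0.1243, -0.4515)
  A cos θ + B sin θ = C:  0.1514·cos θ + -0.4515·sin θ = -0.2485
  √(A²+B²)=0.4762;  θ3 = -1.2473+2.1199 ≈ 0.8726

θ₁ = 0.1747, θ₂ = 1.2219, θ₃ = 0.8726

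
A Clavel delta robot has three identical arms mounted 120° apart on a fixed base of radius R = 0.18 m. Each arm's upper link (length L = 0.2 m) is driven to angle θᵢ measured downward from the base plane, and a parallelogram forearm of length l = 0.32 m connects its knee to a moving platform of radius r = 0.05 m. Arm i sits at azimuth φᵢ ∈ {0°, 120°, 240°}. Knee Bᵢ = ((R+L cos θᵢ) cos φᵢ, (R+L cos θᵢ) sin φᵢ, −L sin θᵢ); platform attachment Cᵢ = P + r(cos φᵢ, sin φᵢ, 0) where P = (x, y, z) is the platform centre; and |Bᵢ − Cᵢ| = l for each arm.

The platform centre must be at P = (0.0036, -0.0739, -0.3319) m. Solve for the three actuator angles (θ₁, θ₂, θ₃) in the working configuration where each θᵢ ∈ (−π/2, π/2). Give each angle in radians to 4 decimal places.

θ₁ = 0.8726, θ₂ = 1.1346, θ₃ = 0.6111

φ1=0.0° → target in arm frame (0.0036, -0.0739)
  e−x'=0.1264;  (l²−L²−(e−x')²−y'²−z²)/2L = -0.1730
  √(A²+B²)=0.3552;  θ1 = -1.2069+2.0795 ≈ 0.8726
arm 2 (φ=120.0°): x'=-0.0658, y'=0.0338
  e−x'=0.1958;  (l²−L²−(e−x')²−y'²−z²)/2L = -0.2181
  √(A²+B²)=0.3854;  θ2 = -1.0378+2.1724 ≈ 1.1346
arm 3 (φ=240.0°): x'=0.0622, y'=0.0401
  A=0.0678, B=-0.3319, C=(l²−L²−A²−y'²−z²)/(2L)=-0.1349
  θ3 = atan2(B,A) + arccos(C/0.3388) = 0.6111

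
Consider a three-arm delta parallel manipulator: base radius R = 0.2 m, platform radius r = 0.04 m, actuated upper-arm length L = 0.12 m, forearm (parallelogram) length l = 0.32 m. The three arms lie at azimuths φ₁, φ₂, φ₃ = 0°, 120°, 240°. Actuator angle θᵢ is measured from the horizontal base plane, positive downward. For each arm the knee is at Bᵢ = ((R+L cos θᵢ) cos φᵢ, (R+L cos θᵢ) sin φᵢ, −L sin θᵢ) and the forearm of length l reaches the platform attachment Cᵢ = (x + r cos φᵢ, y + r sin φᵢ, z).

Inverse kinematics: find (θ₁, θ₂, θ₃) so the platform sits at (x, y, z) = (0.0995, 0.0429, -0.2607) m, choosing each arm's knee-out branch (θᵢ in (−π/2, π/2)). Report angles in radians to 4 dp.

θ₁ = -0.0002, θ₂ = 0.8731, θ₃ = 1.3092

rotate P by −φ1: (0.0995, 0.0429, -0.2607)
  e−x'=0.0605;  (l²−L²−(e−x')²−y'²−z²)/2L = 0.0606
  γ=atan2(-0.2607,0.0605)=-1.3428;  ψ=arccos(0.2263)=1.3425;  θ1=γ+ψ≈-0.0002
φ2=120.0° → target in arm frame (-0.0126, -0.1076)
  e−x'=0.1726;  (l²−L²−(e−x')²−y'²−z²)/2L = -0.0889
  γ=atan2(-0.2607,0.1726)=-0.9860;  ψ=arccos(-0.2843)=1.8591;  θ2=γ+ψ≈0.8731
rotate P by −φ3: (-0.0869, 0.0647, -0.2607)
  e−x'=0.2469;  (l²−L²−(e−x')²−y'²−z²)/2L = -0.1880
  γ=atan2(-0.2607,0.2469)=-0.8126;  ψ=arccos(-0.5235)=2.1218;  θ3=γ+ψ≈1.3092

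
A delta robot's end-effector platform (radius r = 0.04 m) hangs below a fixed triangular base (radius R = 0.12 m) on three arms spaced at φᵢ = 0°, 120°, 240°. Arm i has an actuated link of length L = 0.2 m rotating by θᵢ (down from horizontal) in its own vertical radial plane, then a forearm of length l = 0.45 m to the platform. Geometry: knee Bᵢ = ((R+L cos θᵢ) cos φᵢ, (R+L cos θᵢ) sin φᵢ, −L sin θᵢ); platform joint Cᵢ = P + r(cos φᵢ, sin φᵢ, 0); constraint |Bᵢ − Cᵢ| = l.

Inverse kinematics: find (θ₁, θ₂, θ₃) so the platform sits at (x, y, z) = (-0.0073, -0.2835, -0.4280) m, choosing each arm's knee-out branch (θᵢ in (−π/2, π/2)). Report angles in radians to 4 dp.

θ₁ = 0.8725, θ₂ = 1.3960, θ₃ = -0.0001

arm 1 (φ=0.0°): x'=-0.0073, y'=-0.2835
  e−x'=0.0873;  (l²−L²−(e−x')²−y'²−z²)/2L = -0.2717
  γ=atan2(-0.4280,0.0873)=-1.3696;  ψ=arccos(-0.6220)=2.2421;  θ1=γ+ψ≈0.8725
rotate P by −φ2: (-0.2419, 0.1481, -0.4280)
  e−x'=0.3219;  (l²−L²−(e−x')²−y'²−z²)/2L = -0.3655
  θ2 = atan2(B,A) + arccos(C/0.5355) = 1.3960
φ3=240.0° → target in arm frame (0.2492, 0.1354)
  e−x'=-0.1692;  (l²−L²−(e−x')²−y'²−z²)/2L = -0.1691
  √(A²+B²)=0.4602;  θ3 = -1.9472+1.9471 ≈ -0.0001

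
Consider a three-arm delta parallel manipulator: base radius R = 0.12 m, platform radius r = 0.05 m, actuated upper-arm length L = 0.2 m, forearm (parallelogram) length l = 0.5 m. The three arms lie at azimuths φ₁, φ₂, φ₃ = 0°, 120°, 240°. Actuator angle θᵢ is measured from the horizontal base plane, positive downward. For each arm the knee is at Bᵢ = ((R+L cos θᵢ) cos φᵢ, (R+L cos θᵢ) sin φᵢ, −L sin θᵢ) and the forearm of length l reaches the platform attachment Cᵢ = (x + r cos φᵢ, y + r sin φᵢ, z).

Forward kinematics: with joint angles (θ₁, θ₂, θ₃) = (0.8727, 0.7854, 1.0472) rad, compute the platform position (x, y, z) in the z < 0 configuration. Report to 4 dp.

(0.0146, 0.0687, -0.6130)

O1 = (0.1986·cos0.0°, 0.1986·sin0.0°, -0.1532) = (0.1986, 0.0000, -0.1532)
φ2=120.0°: virtual centre (-0.1057, 0.1831, -0.1414), radius l
arm 3 at φ=240.0°: (R−r)+L cos θ3 = 0.1700;  O3 = (-0.0850, -0.1472, -0.1732)
eliminate P² terms by subtracting sphere 1 from 2 and 3
plane₁₂: -0.6085x+0.3662y+0.0236z = 0.0018
det = 0.3868;  x = 0.0024+-0.0199z,  y = 0.0089+-0.0975z
sphere 1 gives Az²+Bz+C=0 with A=1.0099, B=0.3125, C=-0.1880;  B²−4AC=0.8570;  roots -0.6130, 0.3036;  negative root z = -0.6130
x = 0.0146, y = 0.0687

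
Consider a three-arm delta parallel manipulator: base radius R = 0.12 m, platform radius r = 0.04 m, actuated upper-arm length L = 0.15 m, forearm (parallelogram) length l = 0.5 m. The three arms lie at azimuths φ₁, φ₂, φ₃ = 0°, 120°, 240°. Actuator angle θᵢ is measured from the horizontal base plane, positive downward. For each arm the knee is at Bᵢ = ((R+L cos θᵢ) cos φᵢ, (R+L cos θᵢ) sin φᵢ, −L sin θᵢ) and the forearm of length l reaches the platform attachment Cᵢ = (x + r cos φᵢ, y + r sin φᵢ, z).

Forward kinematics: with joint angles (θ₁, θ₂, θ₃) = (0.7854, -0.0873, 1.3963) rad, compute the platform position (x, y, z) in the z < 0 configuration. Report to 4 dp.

(-0.0038, 0.2909, -0.4657)

arm 1 at φ=0.0°: ρ1 = 0.1861;  S1 = (0.1861, 0.0000, -0.1061)
arm 2 at φ=120.0°: ρ2 = 0.2294;  S2 = (-0.1147, 0.1987, 0.0131)
arm 3 at φ=240.0°: ρ3 = 0.1060;  S3 = (-0.0530, -0.0918, -0.1477)
|S₂|²−|S₁|² = 0.0069;  |S₃|²−|S₁|² = -0.0128
[-0.6016 0.3974 0.2383]·P = 0.0069;  [-0.4782 -0.1837 -0.0833]·P = -0.0128
Cramer: x(z) = 0.0127+0.0355z;  y(z) = 0.0367-0.5459z
into |P−S₁|² = l²: 1.2993z² + 0.1598z + -0.2073 = 0;  Δ = 1.1032;  z = -0.4657 or 0.3427 → z<0 root = -0.4657
x = -0.0038, y = 0.2909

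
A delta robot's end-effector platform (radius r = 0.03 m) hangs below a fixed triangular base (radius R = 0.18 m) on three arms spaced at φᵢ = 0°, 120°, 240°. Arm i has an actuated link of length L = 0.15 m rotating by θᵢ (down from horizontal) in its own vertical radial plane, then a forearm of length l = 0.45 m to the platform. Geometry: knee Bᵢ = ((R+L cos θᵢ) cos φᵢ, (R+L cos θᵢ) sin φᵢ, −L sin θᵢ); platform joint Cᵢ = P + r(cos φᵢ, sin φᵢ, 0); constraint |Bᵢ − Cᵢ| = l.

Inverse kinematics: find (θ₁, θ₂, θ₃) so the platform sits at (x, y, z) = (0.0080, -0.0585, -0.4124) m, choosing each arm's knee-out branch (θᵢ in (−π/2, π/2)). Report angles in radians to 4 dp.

arm 1 (φ=0.0°): x'=0.0080, y'=-0.0585
  e−x'=0.1420;  (l²−L²−(e−x')²−y'²−z²)/2L = -0.0455
  θ1 = atan2(B,A) + arccos(C/0.4362) = 0.4362
rotate P by −φ2: (-0.0547, 0.0223, -0.4124)
  A=0.2047, B=-0.4124, C=(l²−L²−A²−y'²−z²)/(2L)=-0.1082
  γ=atan2(-0.4124,0.2047)=-1.1101;  ψ=arccos(-0.2350)=1.8080;  θ2=γ+ψ≈0.6979
rotate P by −φ3: (0.0467, 0.0362, -0.4124)
  A=0.1033, B=-0.4124, C=(l²−L²−A²−y'²−z²)/(2L)=-0.0069
  θ3 = atan2(B,A) + arccos(C/0.4251) = 0.2617

θ₁ = 0.4362, θ₂ = 0.6979, θ₃ = 0.2617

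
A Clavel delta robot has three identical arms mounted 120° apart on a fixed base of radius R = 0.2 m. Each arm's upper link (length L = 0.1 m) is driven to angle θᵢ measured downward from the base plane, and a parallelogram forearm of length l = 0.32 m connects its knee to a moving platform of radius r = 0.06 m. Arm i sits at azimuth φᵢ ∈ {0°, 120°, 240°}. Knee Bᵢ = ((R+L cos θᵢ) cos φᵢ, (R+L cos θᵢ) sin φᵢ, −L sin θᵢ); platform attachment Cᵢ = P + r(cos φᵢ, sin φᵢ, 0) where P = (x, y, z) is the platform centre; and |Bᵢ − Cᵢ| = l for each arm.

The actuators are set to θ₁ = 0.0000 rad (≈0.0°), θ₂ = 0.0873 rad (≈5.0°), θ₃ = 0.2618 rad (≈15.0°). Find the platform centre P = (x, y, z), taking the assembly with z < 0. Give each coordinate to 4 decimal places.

φ1=0.0°: virtual centre (0.2400, 0.0000, 0.0000), radius l
arm 2 at φ=120.0°: e+L cos θ2 = 0.2396;  O2 = (-0.1198, 0.2075, -0.0087)
φ3=240.0°: virtual centre (-0.1183, -0.2049, -0.0259), radius l
eliminate P² terms by subtracting sphere 1 from 2 and 3
[-0.7196 0.4150 -0.0174]·P = -0.0001;  [-0.7166 -0.4098 -0.0518]·P = -0.0010
det = 0.5923;  x = 0.0007+-0.0483z,  y = 0.0010+-0.0418z
sphere 1 gives Az²+Bz+C=0 with A=1.0041, B=0.0230, C=-0.0452;  B²−4AC=0.1819;  roots -0.2238, 0.2009;  negative root z = -0.2238
x = 0.0116, y = 0.0104

(0.0116, 0.0104, -0.2238)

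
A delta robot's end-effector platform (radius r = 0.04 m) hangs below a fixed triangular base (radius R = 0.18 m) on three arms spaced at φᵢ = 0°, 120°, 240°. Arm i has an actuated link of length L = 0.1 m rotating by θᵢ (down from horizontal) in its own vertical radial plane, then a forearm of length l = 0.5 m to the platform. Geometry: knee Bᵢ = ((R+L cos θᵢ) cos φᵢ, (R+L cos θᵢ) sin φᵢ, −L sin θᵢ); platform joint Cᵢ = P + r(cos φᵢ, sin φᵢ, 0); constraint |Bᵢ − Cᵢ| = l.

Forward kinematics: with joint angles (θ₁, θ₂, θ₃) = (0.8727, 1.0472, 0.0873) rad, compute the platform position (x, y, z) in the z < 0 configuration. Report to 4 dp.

(-0.0424, -0.1194, -0.4948)

S1 = (0.2043·cos0.0°, 0.2043·sin0.0°, -0.0766) = (0.2043, 0.0000, -0.0766)
S2 = (0.1900·cos120.0°, 0.1900·sin120.0°, -0.0866) = (-0.0950, 0.1645, -0.0866)
φ3=240.0°: virtual centre (-0.1198, -0.2075, -0.0087), radius l
|S₂|²−|S₁|² = -0.0040;  |S₃|²−|S₁|² = 0.0099
plane₁₂: -0.5986x+0.3291y+-0.0200z = -0.0040
det = 0.4617;  x = -0.0035+0.0788z,  y = -0.0184+0.2041z
quadratic in z: (1.0479)z²+(0.1129)z+(-0.2006)=0, √Δ=0.9240 → z ∈ {-0.4948, 0.3870}; z = -0.4948 (taking z<0)
x = -0.0424, y = -0.1194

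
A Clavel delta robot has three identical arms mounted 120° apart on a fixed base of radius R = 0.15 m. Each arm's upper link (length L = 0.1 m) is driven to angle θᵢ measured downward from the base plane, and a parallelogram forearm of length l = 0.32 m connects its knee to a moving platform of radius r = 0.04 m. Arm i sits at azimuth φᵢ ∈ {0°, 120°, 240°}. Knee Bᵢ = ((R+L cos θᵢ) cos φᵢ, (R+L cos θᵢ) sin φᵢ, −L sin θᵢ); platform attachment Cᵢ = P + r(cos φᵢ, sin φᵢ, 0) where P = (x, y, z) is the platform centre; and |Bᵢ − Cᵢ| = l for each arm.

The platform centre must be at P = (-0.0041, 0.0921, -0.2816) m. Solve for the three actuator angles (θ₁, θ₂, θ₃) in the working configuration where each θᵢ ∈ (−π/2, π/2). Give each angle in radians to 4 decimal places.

φ1=0.0° → target in arm frame (-0.0041, 0.0921)
  A=0.1141, B=-0.2816, C=(l²−L²−A²−y'²−z²)/(2L)=-0.0420
  θ1 = atan2(B,A) + arccos(C/0.3038) = 0.5236
arm 2 (φ=120.0°): x'=0.0818, y'=-0.0425
  e−x'=0.0282;  (l²−L²−(e−x')²−y'²−z²)/2L = 0.0525
  θ2 = atan2(B,A) + arccos(C/0.2830) = -0.0868
arm 3 (φ=240.0°): x'=-0.0777, y'=-0.0496
  A cos θ + B sin θ = C:  0.1877·cos θ + -0.2816·sin θ = -0.1230
  θ3 = atan2(B,A) + arccos(C/0.3384) = 0.9598

θ₁ = 0.5236, θ₂ = -0.0868, θ₃ = 0.9598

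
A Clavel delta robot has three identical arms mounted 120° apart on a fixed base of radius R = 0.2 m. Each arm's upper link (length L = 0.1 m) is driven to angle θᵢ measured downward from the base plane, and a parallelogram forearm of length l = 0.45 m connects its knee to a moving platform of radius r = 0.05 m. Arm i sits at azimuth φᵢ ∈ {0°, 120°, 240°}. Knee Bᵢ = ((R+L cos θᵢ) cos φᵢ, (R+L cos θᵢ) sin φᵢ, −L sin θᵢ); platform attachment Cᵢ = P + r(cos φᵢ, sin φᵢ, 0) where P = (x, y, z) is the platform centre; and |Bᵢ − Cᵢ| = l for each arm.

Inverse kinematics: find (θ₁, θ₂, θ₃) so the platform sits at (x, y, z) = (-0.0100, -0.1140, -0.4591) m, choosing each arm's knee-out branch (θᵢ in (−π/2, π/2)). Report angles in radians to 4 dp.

θ₁ = 0.9600, θ₂ = 1.3967, θ₃ = 0.3495

rotate P by −φ1: (-0.0100, -0.1140, -0.4591)
  A=0.1600, B=-0.4591, C=(l²−L²−A²−y'²−z²)/(2L)=-0.2843
  √(A²+B²)=0.4862;  θ1 = -1.2355+2.1955 ≈ 0.9600
φ2=120.0° → target in arm frame (-0.0937, 0.0657)
  A cos θ + B sin θ = C:  0.2437·cos θ + -0.4591·sin θ = -0.4099
  θ2 = atan2(B,A) + arccos(C/0.5198) = 1.3967
arm 3 (φ=240.0°): x'=0.1037, y'=0.0483
  A=0.0463, B=-0.4591, C=(l²−L²−A²−y'²−z²)/(2L)=-0.1138
  √(A²+B²)=0.4614;  θ3 = -1.4703+1.8199 ≈ 0.3495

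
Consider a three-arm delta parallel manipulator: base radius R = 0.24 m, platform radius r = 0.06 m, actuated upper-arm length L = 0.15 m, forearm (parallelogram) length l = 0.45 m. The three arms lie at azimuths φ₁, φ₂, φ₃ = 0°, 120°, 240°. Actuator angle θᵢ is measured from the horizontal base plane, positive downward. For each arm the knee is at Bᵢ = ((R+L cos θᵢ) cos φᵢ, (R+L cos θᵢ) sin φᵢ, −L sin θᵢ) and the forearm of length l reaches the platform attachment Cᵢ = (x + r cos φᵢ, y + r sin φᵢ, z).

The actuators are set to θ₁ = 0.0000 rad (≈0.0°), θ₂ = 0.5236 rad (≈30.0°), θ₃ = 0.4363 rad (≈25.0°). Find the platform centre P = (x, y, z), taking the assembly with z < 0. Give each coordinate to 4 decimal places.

φ1=0.0°: virtual centre (0.3300, 0.0000, 0.0000), radius l
O2 = (0.3099·cos120.0°, 0.3099·sin120.0°, -0.0750) = (-0.1550, 0.2684, -0.0750)
φ3=240.0°: virtual centre (-0.1580, -0.2736, -0.0634), radius l
|O₂|²−|O₁|² = -0.0072;  |O₃|²−|O₁|² = -0.0051
linear system: -0.9699x+0.5368y = -0.0072−-0.1500z; -0.9759x+-0.5472y = -0.0051−-0.1268z
Cramer: x(z) = 0.0063-0.1424z;  y(z) = -0.0020+0.0222z
into |P−O₁|² = l²: 1.0208z² + 0.0921z + -0.0977 = 0;  Δ = 0.4075;  z = -0.3578 or 0.2676 → z<0 root = -0.3578
x = 0.0573, y = -0.0100

(0.0573, -0.0100, -0.3578)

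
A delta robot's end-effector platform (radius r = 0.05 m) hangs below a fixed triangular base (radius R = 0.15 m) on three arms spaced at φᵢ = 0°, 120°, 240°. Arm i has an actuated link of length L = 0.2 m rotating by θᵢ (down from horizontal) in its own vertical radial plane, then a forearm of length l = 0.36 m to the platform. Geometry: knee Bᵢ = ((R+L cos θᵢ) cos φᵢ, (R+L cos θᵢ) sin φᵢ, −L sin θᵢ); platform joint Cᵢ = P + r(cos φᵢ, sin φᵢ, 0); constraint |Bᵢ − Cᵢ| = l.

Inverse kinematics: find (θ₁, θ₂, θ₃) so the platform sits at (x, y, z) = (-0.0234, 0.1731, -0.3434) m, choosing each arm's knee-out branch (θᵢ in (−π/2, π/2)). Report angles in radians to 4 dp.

φ1=0.0° → target in arm frame (-0.0234, 0.1731)
  e−x'=0.1234;  (l²−L²−(e−x')²−y'²−z²)/2L = -0.1838
  √(A²+B²)=0.3649;  θ1 = -1.2258+2.0986 ≈ 0.8728
rotate P by −φ2: (0.1616, -0.0663, -0.3434)
  A=-0.0616, B=-0.3434, C=(l²−L²−A²−y'²−z²)/(2L)=-0.0913
  θ2 = atan2(B,A) + arccos(C/0.3489) = 0.0872
φ3=240.0° → target in arm frame (-0.1382, -0.1068)
  A cos θ + B sin θ = C:  0.2382·cos θ + -0.3434·sin θ = -0.2412
  θ3 = atan2(B,A) + arccos(C/0.4179) = 1.2217

θ₁ = 0.8728, θ₂ = 0.0872, θ₃ = 1.2217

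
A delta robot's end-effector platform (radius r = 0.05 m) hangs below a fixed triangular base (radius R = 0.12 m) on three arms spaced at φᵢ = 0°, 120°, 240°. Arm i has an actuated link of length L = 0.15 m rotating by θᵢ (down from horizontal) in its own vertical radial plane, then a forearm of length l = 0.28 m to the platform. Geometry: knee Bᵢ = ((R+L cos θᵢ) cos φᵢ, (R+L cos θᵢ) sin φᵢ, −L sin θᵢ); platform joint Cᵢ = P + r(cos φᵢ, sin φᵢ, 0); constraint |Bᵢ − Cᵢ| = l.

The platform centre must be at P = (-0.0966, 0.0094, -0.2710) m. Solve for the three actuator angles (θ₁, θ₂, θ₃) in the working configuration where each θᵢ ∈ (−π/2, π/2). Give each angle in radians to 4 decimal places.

θ₁ = 1.0468, θ₂ = 0.3488, θ₃ = 0.4362

φ1=0.0° → target in arm frame (-0.0966, 0.0094)
  e−x'=0.1666;  (l²−L²−(e−x')²−y'²−z²)/2L = -0.1513
  √(A²+B²)=0.3181;  θ1 = -1.0196+2.0664 ≈ 1.0468
φ2=120.0° → target in arm frame (0.0564, 0.0790)
  e−x'=0.0136;  (l²−L²−(e−x')²−y'²−z²)/2L = -0.0799
  γ=atan2(-0.2710,0.0136)=-1.5208;  ψ=arccos(-0.2943)=1.8696;  θ2=γ+ψ≈0.3488
arm 3 (φ=240.0°): x'=0.0402, y'=-0.0884
  A=0.0298, B=-0.2710, C=(l²−L²−A²−y'²−z²)/(2L)=-0.0875
  γ=atan2(-0.2710,0.0298)=-1.4611;  ψ=arccos(-0.3208)=1.8974;  θ3=γ+ψ≈0.4362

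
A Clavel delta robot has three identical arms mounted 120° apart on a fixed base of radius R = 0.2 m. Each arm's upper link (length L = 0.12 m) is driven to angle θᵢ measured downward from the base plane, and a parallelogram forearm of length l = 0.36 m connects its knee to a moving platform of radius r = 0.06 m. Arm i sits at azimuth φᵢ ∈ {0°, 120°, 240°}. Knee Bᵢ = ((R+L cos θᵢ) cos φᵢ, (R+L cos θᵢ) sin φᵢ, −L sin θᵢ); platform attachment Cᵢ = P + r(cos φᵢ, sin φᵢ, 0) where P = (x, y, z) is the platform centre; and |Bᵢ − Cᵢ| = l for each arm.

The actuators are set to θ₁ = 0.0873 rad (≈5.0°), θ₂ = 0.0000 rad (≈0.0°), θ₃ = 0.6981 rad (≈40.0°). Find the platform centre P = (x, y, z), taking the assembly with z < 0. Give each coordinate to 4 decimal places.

(0.0274, 0.0606, -0.2788)

arm 1 at φ=0.0°: e+L cos θ1 = 0.2595;  O1 = (0.2595, 0.0000, -0.0105)
arm 2 at φ=120.0°: e+L cos θ2 = 0.2600;  O2 = (-0.1300, 0.2252, 0.0000)
φ3=240.0°: virtual centre (-0.1160, -0.2009, -0.0771), radius l
|O₂|²−|O₁|² = 0.0001;  |O₃|²−|O₁|² = -0.0077
plane₁₂: -0.7791x+0.4503y+0.0209z = 0.0001
Cramer: x(z) = 0.0053-0.0793z;  y(z) = 0.0094-0.1837z
sphere 1 gives Az²+Bz+C=0 with A=1.0400, B=0.0578, C=-0.0647;  B²−4AC=0.2727;  roots -0.2788, 0.2233;  negative root z = -0.2788
x = 0.0274, y = 0.0606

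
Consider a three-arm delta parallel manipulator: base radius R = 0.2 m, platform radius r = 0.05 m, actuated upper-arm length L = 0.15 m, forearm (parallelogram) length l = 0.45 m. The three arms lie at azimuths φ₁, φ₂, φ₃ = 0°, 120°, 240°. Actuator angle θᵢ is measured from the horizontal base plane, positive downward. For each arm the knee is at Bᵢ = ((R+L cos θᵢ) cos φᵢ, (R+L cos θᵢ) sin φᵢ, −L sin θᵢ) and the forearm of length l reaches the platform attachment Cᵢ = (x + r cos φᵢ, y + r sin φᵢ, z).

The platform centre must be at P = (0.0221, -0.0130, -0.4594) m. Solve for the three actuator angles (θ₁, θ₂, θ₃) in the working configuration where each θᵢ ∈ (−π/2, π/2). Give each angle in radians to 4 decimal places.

φ1=0.0° → target in arm frame (0.0221, -0.0130)
  e−x'=0.1279;  (l²−L²−(e−x')²−y'²−z²)/2L = -0.1586
  √(A²+B²)=0.4769;  θ1 = -1.2993+1.9098 ≈ 0.6105
rotate P by −φ2: (-0.0223, -0.0126, -0.4594)
  A cos θ + B sin θ = C:  0.1723·cos θ + -0.4594·sin θ = -0.2030
  θ2 = atan2(B,A) + arccos(C/0.4907) = 0.7854
φ3=240.0° → target in arm frame (0.0002, 0.0256)
  A=0.1498, B=-0.4594, C=(l²−L²−A²−y'²−z²)/(2L)=-0.1805
  γ=atan2(-0.4594,0.1498)=-1.2556;  ψ=arccos(-0.3735)=1.9536;  θ3=γ+ψ≈0.6980

θ₁ = 0.6105, θ₂ = 0.7854, θ₃ = 0.6980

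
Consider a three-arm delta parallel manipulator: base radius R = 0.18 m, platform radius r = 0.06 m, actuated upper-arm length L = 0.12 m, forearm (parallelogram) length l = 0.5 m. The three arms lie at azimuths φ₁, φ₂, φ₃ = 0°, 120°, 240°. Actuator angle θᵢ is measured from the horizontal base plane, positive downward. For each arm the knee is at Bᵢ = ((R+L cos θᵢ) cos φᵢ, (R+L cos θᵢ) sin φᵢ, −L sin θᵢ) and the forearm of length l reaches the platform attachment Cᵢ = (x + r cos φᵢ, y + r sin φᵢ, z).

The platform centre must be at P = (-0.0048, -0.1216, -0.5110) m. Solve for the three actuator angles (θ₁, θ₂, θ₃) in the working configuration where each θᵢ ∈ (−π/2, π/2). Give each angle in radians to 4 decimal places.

rotate P by −φ1: (-0.0048, -0.1216, -0.5110)
  e−x'=0.1248;  (l²−L²−(e−x')²−y'²−z²)/2L = -0.2328
  θ1 = atan2(B,A) + arccos(C/0.5260) = 0.6981
φ2=120.0° → target in arm frame (-0.1029, 0.0650)
  A=0.2229, B=-0.5110, C=(l²−L²−A²−y'²−z²)/(2L)=-0.3310
  θ2 = atan2(B,A) + arccos(C/0.5575) = 1.0469
arm 3 (φ=240.0°): x'=0.1077, y'=0.0566
  e−x'=0.0123;  (l²−L²−(e−x')²−y'²−z²)/2L = -0.1203
  γ=atan2(-0.5110,0.0123)=-1.5467;  ψ=arccos(-0.2354)=1.8084;  θ3=γ+ψ≈0.2617

θ₁ = 0.6981, θ₂ = 1.0469, θ₃ = 0.2617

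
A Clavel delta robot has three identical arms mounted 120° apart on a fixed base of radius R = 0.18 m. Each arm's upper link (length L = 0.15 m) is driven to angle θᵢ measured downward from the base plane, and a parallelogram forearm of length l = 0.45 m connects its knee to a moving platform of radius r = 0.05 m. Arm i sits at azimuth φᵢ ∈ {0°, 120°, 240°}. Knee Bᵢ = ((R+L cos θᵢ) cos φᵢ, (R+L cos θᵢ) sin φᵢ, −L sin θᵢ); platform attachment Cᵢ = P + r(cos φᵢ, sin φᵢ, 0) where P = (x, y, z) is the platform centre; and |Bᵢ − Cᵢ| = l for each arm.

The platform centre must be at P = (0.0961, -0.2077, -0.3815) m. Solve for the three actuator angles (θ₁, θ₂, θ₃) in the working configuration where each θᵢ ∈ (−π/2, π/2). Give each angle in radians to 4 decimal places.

θ₁ = 0.1743, θ₂ = 1.3964, θ₃ = 0.0000

φ1=0.0° → target in arm frame (0.0961, -0.2077)
  e−x'=0.0339;  (l²−L²−(e−x')²−y'²−z²)/2L = -0.0328
  θ1 = atan2(B,A) + arccos(C/0.3830) = 0.1743
arm 2 (φ=120.0°): x'=-0.2279, y'=0.0206
  A cos θ + B sin θ = C:  0.3579·cos θ + -0.3815·sin θ = -0.3136
  √(A²+B²)=0.5231;  θ2 = -0.8173+2.2136 ≈ 1.3964
φ3=240.0° → target in arm frame (0.1318, 0.1871)
  e−x'=-0.0018;  (l²−L²−(e−x')²−y'²−z²)/2L = -0.0018
  √(A²+B²)=0.3815;  θ3 = -1.5756+1.5755 ≈ 0.0000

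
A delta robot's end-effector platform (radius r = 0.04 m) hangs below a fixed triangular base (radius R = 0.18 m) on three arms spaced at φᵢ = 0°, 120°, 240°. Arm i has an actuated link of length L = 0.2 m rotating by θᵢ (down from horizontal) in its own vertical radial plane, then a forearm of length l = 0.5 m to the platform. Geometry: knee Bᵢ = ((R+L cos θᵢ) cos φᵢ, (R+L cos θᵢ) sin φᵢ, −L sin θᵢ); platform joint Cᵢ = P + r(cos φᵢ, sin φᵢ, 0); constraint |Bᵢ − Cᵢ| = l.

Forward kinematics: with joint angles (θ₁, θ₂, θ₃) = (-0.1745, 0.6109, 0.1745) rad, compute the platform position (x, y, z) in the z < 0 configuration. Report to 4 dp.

(0.0940, -0.0684, -0.3969)

arm 1 at φ=0.0°: ρ1 = 0.3370;  S1 = (0.3370, 0.0000, 0.0347)
S2 = (0.3038·cos120.0°, 0.3038·sin120.0°, -0.1147) = (-0.1519, 0.2631, -0.1147)
arm 3 at φ=240.0°: ρ3 = 0.3370;  S3 = (-0.1685, -0.2918, -0.0347)
eliminate P² terms by subtracting sphere 1 from 2 and 3
linear system: -0.9778x+0.5262y = -0.0093−-0.2989z; -1.0109x+-0.5836y = 0.0000−-0.1389z
det = 1.1026;  x = 0.0049+-0.2245z,  y = -0.0085+0.1509z
into |P−S₁|² = l²: 1.0732z² + 0.0771z + -0.1385 = 0;  Δ = 0.6003;  z = -0.3969 or 0.3251 → z<0 root = -0.3969
x = 0.0940, y = -0.0684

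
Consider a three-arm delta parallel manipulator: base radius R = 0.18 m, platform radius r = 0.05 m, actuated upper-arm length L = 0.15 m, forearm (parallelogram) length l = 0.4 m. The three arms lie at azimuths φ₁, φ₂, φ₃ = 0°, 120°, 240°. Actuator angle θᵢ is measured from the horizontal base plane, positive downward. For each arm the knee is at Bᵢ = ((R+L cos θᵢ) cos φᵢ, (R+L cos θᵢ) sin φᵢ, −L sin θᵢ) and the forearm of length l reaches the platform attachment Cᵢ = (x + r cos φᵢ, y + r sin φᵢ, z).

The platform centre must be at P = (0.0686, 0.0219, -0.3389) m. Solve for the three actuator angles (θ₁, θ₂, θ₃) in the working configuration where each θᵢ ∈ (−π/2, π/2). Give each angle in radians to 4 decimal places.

θ₁ = 0.0002, θ₂ = 0.4361, θ₃ = 0.6109

rotate P by −φ1: (0.0686, 0.0219, -0.3389)
  A cos θ + B sin θ = C:  0.0614·cos θ + -0.3389·sin θ = 0.0613
  γ=atan2(-0.3389,0.0614)=-1.3916;  ψ=arccos(0.1781)=1.3918;  θ1=γ+ψ≈0.0002
φ2=120.0° → target in arm frame (-0.0153, -0.0704)
  e−x'=0.1453;  (l²−L²−(e−x')²−y'²−z²)/2L = -0.0114
  θ2 = atan2(B,A) + arccos(C/0.3687) = 0.4361
arm 3 (φ=240.0°): x'=-0.0533, y'=0.0485
  A cos θ + B sin θ = C:  0.1833·cos θ + -0.3389·sin θ = -0.0443
  √(A²+B²)=0.3853;  θ3 = -1.0751+1.6860 ≈ 0.6109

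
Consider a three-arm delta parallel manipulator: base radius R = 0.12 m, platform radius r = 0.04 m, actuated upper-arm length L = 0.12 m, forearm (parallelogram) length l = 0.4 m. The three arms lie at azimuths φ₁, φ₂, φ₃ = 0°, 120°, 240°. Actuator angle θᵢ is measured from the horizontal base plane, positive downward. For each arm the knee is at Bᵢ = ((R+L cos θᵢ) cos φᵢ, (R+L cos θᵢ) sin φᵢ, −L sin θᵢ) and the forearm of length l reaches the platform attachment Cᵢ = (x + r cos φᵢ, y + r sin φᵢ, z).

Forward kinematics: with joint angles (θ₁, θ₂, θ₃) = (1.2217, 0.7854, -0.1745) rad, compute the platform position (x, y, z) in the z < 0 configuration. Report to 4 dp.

(-0.1563, -0.1254, -0.3723)

arm 1 at φ=0.0°: e+L cos θ1 = 0.1210;  O1 = (0.1210, 0.0000, -0.1128)
φ2=120.0°: virtual centre (-0.0824, 0.1428, -0.0849), radius l
O3 = (0.1982·cos240.0°, 0.1982·sin240.0°, 0.0208) = (-0.0991, -0.1716, 0.0208)
subtract pairs → two planes through P
[-0.4069 0.2855 0.0558]·P = 0.0070;  [-0.4403 -0.3433 0.2672]·P = 0.0123
det = 0.2654;  x = -0.0223+0.3597z,  y = -0.0073+0.3171z
sphere 1 gives Az²+Bz+C=0 with A=1.2299, B=0.1178, C=-0.1267;  B²−4AC=0.6370;  roots -0.3723, 0.2766;  negative root z = -0.3723
x = -0.1563, y = -0.1254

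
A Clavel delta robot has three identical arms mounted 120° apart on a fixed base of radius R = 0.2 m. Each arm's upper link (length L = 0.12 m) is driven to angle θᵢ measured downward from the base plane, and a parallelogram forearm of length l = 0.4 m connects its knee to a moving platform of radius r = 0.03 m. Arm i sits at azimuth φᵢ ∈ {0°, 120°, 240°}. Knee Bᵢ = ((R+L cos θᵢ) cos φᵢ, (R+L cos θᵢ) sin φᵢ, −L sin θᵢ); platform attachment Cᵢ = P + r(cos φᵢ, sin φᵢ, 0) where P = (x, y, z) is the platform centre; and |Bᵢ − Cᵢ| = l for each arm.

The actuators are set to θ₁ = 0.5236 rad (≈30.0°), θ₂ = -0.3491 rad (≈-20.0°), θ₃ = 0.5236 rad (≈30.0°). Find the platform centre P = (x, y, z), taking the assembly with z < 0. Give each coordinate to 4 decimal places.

(-0.0381, 0.0660, -0.3015)

arm 1 at φ=0.0°: e+L cos θ1 = 0.2739;  O1 = (0.2739, 0.0000, -0.0600)
φ2=120.0°: virtual centre (-0.1414, 0.2449, 0.0410), radius l
O3 = (0.2739·cos240.0°, 0.2739·sin240.0°, -0.0600) = (-0.1370, -0.2372, -0.0600)
eliminate P² terms by subtracting sphere 1 from 2 and 3
linear system: -0.8306x+0.4898y = 0.0030−0.2021z; -0.8218x+-0.4744y = 0.0000−0.0000z
Cramer: x(z) = -0.0018+0.1204z;  y(z) = 0.0031-0.2085z
sphere 1 gives Az²+Bz+C=0 with A=1.0580, B=0.0523, C=-0.0804;  B²−4AC=0.3429;  roots -0.3015, 0.2520;  negative root z = -0.3015
x = -0.0381, y = 0.0660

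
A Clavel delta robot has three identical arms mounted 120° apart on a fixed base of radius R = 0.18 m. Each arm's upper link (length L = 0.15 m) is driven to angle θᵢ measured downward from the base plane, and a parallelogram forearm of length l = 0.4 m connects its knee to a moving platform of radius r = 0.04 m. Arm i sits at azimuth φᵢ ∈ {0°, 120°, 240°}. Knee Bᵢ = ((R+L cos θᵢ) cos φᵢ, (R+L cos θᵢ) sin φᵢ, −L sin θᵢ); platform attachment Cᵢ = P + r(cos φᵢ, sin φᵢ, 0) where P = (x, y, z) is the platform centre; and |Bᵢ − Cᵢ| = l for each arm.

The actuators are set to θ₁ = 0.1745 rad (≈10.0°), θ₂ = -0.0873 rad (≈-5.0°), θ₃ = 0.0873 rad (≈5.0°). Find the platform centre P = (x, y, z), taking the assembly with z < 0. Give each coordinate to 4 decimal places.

(-0.0177, 0.0148, -0.2840)

arm 1 at φ=0.0°: ρ1 = 0.2877;  centre 1 = (0.2877, 0.0000, -0.0260)
arm 2 at φ=120.0°: ρ2 = 0.2894;  centre 2 = (-0.1447, 0.2507, 0.0131)
arm 3 at φ=240.0°: ρ3 = 0.2894;  centre 3 = (-0.1447, -0.2507, -0.0131)
|centre ₂|²−|centre ₁|² = 0.0005;  |centre ₃|²−|centre ₁|² = 0.0005
[-0.8649 0.5013 0.0782]·P = 0.0005;  [-0.8649 -0.5013 0.0259]·P = 0.0005
Cramer: x(z) = -0.0006+0.0602z;  y(z) = 0.0000-0.0522z
quadratic in z: (1.0063)z²+(0.0174)z+(-0.0762)=0, √Δ=0.5542 → z ∈ {-0.2840, 0.2667}; z = -0.2840 (taking z<0)
x = -0.0177, y = 0.0148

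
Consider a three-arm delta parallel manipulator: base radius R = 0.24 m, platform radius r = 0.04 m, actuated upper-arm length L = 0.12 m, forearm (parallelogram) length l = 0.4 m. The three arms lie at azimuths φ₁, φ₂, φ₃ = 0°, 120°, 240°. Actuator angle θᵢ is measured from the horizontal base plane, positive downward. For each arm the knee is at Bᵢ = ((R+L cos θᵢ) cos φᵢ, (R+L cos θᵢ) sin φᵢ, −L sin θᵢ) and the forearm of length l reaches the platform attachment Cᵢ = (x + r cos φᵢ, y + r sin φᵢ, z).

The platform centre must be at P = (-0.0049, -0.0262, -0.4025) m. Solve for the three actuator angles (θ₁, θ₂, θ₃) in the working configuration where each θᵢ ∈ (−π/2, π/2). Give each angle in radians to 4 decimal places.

θ₁ = 1.0473, θ₂ = 1.1345, θ₃ = 0.8731

φ1=0.0° → target in arm frame (-0.0049, -0.0262)
  A=0.2049, B=-0.4025, C=(l²−L²−A²−y'²−z²)/(2L)=-0.2462
  √(A²+B²)=0.4517;  θ1 = -1.0999+2.1472 ≈ 1.0473
φ2=120.0° → target in arm frame (-0.0202, 0.0173)
  A cos θ + B sin θ = C:  0.2202·cos θ + -0.4025·sin θ = -0.2717
  γ=atan2(-0.4025,0.2202)=-1.0701;  ψ=arccos(-0.5922)=2.2046;  θ2=γ+ψ≈1.1345
φ3=240.0° → target in arm frame (0.0251, 0.0089)
  A=0.1749, B=-0.4025, C=(l²−L²−A²−y'²−z²)/(2L)=-0.1961
  θ3 = atan2(B,A) + arccos(C/0.4388) = 0.8731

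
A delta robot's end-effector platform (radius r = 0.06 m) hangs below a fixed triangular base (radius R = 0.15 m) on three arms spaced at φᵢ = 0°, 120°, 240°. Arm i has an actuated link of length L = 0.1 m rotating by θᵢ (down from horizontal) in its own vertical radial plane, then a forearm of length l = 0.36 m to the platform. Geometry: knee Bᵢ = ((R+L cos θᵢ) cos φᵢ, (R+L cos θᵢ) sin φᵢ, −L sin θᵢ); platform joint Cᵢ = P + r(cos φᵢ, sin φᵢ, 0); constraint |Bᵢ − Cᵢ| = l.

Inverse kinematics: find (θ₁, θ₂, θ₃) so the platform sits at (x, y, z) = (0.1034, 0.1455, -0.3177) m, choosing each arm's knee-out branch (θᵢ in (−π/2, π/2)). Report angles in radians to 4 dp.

θ₁ = 0.0000, θ₂ = 0.1742, θ₃ = 1.3963

φ1=0.0° → target in arm frame (0.1034, 0.1455)
  A=-0.0134, B=-0.3177, C=(l²−L²−A²−y'²−z²)/(2L)=-0.0134
  θ1 = atan2(B,A) + arccos(C/0.3180) = 0.0000
rotate P by −φ2: (0.0743, -0.1623, -0.3177)
  A=0.0157, B=-0.3177, C=(l²−L²−A²−y'²−z²)/(2L)=-0.0396
  θ2 = atan2(B,A) + arccos(C/0.3181) = 0.1742
φ3=240.0° → target in arm frame (-0.1777, 0.0168)
  A cos θ + B sin θ = C:  0.2677·cos θ + -0.3177·sin θ = -0.2664
  θ3 = atan2(B,A) + arccos(C/0.4155) = 1.3963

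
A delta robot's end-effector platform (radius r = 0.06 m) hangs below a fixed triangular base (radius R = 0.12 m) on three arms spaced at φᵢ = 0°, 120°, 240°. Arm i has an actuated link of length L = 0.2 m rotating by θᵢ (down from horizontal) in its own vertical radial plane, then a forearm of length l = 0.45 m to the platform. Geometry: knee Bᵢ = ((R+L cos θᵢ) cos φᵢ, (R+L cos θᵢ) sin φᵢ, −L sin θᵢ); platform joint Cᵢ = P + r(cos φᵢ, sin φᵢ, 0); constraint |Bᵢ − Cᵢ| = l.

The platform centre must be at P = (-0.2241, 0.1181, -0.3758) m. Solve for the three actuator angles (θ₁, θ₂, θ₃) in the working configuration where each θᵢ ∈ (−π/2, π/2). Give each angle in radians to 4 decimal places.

θ₁ = 1.0473, θ₂ = -0.2615, θ₃ = 0.4363

arm 1 (φ=0.0°): x'=-0.2241, y'=0.1181
  A=0.2841, B=-0.3758, C=(l²−L²−A²−y'²−z²)/(2L)=-0.1835
  θ1 = atan2(B,A) + arccos(C/0.4711) = 1.0473
φ2=120.0° → target in arm frame (0.2143, 0.1350)
  A=-0.1543, B=-0.3758, C=(l²−L²−A²−y'²−z²)/(2L)=-0.0519
  √(A²+B²)=0.4063;  θ2 = -1.9605+1.6990 ≈ -0.2615
rotate P by −φ3: (0.0098, -0.2531, -0.3758)
  A=0.0502, B=-0.3758, C=(l²−L²−A²−y'²−z²)/(2L)=-0.1133
  γ=atan2(-0.3758,0.0502)=-1.4379;  ψ=arccos(-0.2988)=1.8743;  θ3=γ+ψ≈0.4363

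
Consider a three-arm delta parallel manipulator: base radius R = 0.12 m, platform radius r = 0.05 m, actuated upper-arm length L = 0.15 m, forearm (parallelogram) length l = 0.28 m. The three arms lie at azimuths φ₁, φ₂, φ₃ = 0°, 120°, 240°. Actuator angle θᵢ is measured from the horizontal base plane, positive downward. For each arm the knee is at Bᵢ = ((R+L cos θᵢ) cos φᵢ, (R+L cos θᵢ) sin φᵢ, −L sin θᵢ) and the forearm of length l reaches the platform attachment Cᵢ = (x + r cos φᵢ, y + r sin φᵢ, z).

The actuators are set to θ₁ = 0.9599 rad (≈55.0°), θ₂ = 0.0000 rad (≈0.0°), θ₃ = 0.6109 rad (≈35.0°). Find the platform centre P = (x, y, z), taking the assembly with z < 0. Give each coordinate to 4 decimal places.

centre 1 = (0.1560·cos0.0°, 0.1560·sin0.0°, -0.1229) = (0.1560, 0.0000, -0.1229)
arm 2 at φ=120.0°: e+L cos θ2 = 0.2200;  centre 2 = (-0.1100, 0.1905, 0.0000)
arm 3 at φ=240.0°: e+L cos θ3 = 0.1929;  centre 3 = (-0.0964, -0.1670, -0.0860)
eliminate P² terms by subtracting sphere 1 from 2 and 3
[-0.5321 0.3811 0.2457]·P = 0.0090;  [-0.5050 -0.3341 0.0737]·P = 0.0052
Cramer: x(z) = -0.0134+0.2976z;  y(z) = 0.0048-0.2293z
into |P−centre ₁|² = l²: 1.1412z² + 0.1427z + -0.0346 = 0;  Δ = 0.1782;  z = -0.2475 or 0.1224 → z<0 root = -0.2475
x = -0.0870, y = 0.0616

(-0.0870, 0.0616, -0.2475)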